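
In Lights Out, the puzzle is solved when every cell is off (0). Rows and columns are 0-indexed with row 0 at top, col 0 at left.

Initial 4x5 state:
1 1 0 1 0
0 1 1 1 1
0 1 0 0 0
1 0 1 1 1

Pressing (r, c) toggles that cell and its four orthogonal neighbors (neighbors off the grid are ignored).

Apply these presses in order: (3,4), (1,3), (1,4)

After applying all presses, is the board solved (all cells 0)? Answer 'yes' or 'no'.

After press 1 at (3,4):
1 1 0 1 0
0 1 1 1 1
0 1 0 0 1
1 0 1 0 0

After press 2 at (1,3):
1 1 0 0 0
0 1 0 0 0
0 1 0 1 1
1 0 1 0 0

After press 3 at (1,4):
1 1 0 0 1
0 1 0 1 1
0 1 0 1 0
1 0 1 0 0

Lights still on: 10

Answer: no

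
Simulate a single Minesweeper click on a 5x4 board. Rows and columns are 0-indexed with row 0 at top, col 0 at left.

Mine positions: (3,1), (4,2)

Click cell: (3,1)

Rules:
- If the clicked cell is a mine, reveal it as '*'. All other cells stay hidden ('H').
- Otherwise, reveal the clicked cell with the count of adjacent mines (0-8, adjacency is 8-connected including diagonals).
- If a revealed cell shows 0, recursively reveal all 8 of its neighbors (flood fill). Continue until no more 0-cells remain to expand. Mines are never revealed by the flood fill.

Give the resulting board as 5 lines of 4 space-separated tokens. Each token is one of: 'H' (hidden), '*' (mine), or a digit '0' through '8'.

H H H H
H H H H
H H H H
H * H H
H H H H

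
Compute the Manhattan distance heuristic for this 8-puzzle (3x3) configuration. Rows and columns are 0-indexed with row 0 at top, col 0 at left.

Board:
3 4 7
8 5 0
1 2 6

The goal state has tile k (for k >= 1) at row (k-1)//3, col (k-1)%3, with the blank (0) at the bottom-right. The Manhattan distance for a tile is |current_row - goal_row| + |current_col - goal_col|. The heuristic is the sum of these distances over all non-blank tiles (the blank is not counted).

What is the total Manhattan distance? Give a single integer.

Answer: 15

Derivation:
Tile 3: at (0,0), goal (0,2), distance |0-0|+|0-2| = 2
Tile 4: at (0,1), goal (1,0), distance |0-1|+|1-0| = 2
Tile 7: at (0,2), goal (2,0), distance |0-2|+|2-0| = 4
Tile 8: at (1,0), goal (2,1), distance |1-2|+|0-1| = 2
Tile 5: at (1,1), goal (1,1), distance |1-1|+|1-1| = 0
Tile 1: at (2,0), goal (0,0), distance |2-0|+|0-0| = 2
Tile 2: at (2,1), goal (0,1), distance |2-0|+|1-1| = 2
Tile 6: at (2,2), goal (1,2), distance |2-1|+|2-2| = 1
Sum: 2 + 2 + 4 + 2 + 0 + 2 + 2 + 1 = 15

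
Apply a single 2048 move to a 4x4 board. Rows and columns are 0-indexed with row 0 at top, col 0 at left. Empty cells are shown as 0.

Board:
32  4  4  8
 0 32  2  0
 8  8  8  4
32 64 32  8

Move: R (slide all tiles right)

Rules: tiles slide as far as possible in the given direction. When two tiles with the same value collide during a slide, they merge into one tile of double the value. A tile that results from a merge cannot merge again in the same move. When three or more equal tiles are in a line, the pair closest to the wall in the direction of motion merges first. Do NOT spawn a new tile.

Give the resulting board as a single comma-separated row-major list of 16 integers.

Slide right:
row 0: [32, 4, 4, 8] -> [0, 32, 8, 8]
row 1: [0, 32, 2, 0] -> [0, 0, 32, 2]
row 2: [8, 8, 8, 4] -> [0, 8, 16, 4]
row 3: [32, 64, 32, 8] -> [32, 64, 32, 8]

Answer: 0, 32, 8, 8, 0, 0, 32, 2, 0, 8, 16, 4, 32, 64, 32, 8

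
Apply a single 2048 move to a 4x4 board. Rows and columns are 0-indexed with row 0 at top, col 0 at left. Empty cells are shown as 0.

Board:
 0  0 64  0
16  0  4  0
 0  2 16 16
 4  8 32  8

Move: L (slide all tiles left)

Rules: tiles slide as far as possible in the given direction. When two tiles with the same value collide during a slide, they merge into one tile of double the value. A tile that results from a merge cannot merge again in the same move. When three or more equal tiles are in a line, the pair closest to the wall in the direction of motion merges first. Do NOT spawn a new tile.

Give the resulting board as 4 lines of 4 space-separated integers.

Slide left:
row 0: [0, 0, 64, 0] -> [64, 0, 0, 0]
row 1: [16, 0, 4, 0] -> [16, 4, 0, 0]
row 2: [0, 2, 16, 16] -> [2, 32, 0, 0]
row 3: [4, 8, 32, 8] -> [4, 8, 32, 8]

Answer: 64  0  0  0
16  4  0  0
 2 32  0  0
 4  8 32  8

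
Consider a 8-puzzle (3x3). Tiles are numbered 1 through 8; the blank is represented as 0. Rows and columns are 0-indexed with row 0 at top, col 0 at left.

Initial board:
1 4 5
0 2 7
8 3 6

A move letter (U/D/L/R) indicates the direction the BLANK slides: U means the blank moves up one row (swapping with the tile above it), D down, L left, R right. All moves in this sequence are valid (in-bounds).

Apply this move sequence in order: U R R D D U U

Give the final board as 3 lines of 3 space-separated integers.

Answer: 4 5 0
1 2 7
8 3 6

Derivation:
After move 1 (U):
0 4 5
1 2 7
8 3 6

After move 2 (R):
4 0 5
1 2 7
8 3 6

After move 3 (R):
4 5 0
1 2 7
8 3 6

After move 4 (D):
4 5 7
1 2 0
8 3 6

After move 5 (D):
4 5 7
1 2 6
8 3 0

After move 6 (U):
4 5 7
1 2 0
8 3 6

After move 7 (U):
4 5 0
1 2 7
8 3 6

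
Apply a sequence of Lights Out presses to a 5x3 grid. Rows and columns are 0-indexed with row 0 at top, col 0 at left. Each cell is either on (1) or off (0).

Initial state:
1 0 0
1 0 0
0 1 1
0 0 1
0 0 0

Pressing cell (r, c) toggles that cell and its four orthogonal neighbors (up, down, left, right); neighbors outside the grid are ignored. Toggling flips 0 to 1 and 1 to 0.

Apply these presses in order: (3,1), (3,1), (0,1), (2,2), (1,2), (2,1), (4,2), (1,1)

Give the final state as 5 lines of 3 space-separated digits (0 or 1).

After press 1 at (3,1):
1 0 0
1 0 0
0 0 1
1 1 0
0 1 0

After press 2 at (3,1):
1 0 0
1 0 0
0 1 1
0 0 1
0 0 0

After press 3 at (0,1):
0 1 1
1 1 0
0 1 1
0 0 1
0 0 0

After press 4 at (2,2):
0 1 1
1 1 1
0 0 0
0 0 0
0 0 0

After press 5 at (1,2):
0 1 0
1 0 0
0 0 1
0 0 0
0 0 0

After press 6 at (2,1):
0 1 0
1 1 0
1 1 0
0 1 0
0 0 0

After press 7 at (4,2):
0 1 0
1 1 0
1 1 0
0 1 1
0 1 1

After press 8 at (1,1):
0 0 0
0 0 1
1 0 0
0 1 1
0 1 1

Answer: 0 0 0
0 0 1
1 0 0
0 1 1
0 1 1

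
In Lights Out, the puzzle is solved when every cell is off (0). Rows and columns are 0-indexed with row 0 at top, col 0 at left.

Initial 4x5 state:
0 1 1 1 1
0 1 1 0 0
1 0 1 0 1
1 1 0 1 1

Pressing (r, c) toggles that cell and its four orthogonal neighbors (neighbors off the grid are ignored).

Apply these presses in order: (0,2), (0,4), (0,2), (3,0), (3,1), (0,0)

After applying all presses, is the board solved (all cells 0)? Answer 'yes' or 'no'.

After press 1 at (0,2):
0 0 0 0 1
0 1 0 0 0
1 0 1 0 1
1 1 0 1 1

After press 2 at (0,4):
0 0 0 1 0
0 1 0 0 1
1 0 1 0 1
1 1 0 1 1

After press 3 at (0,2):
0 1 1 0 0
0 1 1 0 1
1 0 1 0 1
1 1 0 1 1

After press 4 at (3,0):
0 1 1 0 0
0 1 1 0 1
0 0 1 0 1
0 0 0 1 1

After press 5 at (3,1):
0 1 1 0 0
0 1 1 0 1
0 1 1 0 1
1 1 1 1 1

After press 6 at (0,0):
1 0 1 0 0
1 1 1 0 1
0 1 1 0 1
1 1 1 1 1

Lights still on: 14

Answer: no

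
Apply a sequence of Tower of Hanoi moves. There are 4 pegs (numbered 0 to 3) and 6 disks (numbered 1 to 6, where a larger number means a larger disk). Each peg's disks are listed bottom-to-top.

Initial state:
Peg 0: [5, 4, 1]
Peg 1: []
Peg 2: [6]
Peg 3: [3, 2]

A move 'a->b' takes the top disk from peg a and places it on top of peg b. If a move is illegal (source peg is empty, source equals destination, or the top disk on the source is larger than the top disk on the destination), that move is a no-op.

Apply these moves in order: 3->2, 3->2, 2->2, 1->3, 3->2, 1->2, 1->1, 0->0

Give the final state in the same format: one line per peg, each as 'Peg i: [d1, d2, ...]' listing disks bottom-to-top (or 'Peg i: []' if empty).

After move 1 (3->2):
Peg 0: [5, 4, 1]
Peg 1: []
Peg 2: [6, 2]
Peg 3: [3]

After move 2 (3->2):
Peg 0: [5, 4, 1]
Peg 1: []
Peg 2: [6, 2]
Peg 3: [3]

After move 3 (2->2):
Peg 0: [5, 4, 1]
Peg 1: []
Peg 2: [6, 2]
Peg 3: [3]

After move 4 (1->3):
Peg 0: [5, 4, 1]
Peg 1: []
Peg 2: [6, 2]
Peg 3: [3]

After move 5 (3->2):
Peg 0: [5, 4, 1]
Peg 1: []
Peg 2: [6, 2]
Peg 3: [3]

After move 6 (1->2):
Peg 0: [5, 4, 1]
Peg 1: []
Peg 2: [6, 2]
Peg 3: [3]

After move 7 (1->1):
Peg 0: [5, 4, 1]
Peg 1: []
Peg 2: [6, 2]
Peg 3: [3]

After move 8 (0->0):
Peg 0: [5, 4, 1]
Peg 1: []
Peg 2: [6, 2]
Peg 3: [3]

Answer: Peg 0: [5, 4, 1]
Peg 1: []
Peg 2: [6, 2]
Peg 3: [3]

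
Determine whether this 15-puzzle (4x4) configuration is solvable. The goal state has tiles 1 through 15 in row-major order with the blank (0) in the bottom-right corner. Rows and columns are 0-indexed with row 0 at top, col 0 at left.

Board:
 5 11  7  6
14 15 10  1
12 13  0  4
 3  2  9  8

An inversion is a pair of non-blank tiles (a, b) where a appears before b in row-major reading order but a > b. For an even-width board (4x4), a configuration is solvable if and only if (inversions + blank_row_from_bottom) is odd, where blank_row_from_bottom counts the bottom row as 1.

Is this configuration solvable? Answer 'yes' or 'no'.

Inversions: 60
Blank is in row 2 (0-indexed from top), which is row 2 counting from the bottom (bottom = 1).
60 + 2 = 62, which is even, so the puzzle is not solvable.

Answer: no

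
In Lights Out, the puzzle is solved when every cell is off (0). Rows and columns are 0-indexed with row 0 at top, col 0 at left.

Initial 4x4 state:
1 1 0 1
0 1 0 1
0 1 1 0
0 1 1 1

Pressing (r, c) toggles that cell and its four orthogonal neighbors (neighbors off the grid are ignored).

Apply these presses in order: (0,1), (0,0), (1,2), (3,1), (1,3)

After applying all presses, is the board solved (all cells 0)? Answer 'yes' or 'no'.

After press 1 at (0,1):
0 0 1 1
0 0 0 1
0 1 1 0
0 1 1 1

After press 2 at (0,0):
1 1 1 1
1 0 0 1
0 1 1 0
0 1 1 1

After press 3 at (1,2):
1 1 0 1
1 1 1 0
0 1 0 0
0 1 1 1

After press 4 at (3,1):
1 1 0 1
1 1 1 0
0 0 0 0
1 0 0 1

After press 5 at (1,3):
1 1 0 0
1 1 0 1
0 0 0 1
1 0 0 1

Lights still on: 8

Answer: no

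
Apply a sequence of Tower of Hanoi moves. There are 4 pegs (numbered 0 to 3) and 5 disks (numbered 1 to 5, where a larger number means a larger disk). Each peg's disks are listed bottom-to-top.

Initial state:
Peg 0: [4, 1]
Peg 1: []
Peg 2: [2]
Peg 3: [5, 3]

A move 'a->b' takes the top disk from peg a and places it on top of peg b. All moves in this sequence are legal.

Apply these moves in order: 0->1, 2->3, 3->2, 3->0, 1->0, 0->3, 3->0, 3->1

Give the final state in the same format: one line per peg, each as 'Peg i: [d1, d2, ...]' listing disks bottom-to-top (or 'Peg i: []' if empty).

After move 1 (0->1):
Peg 0: [4]
Peg 1: [1]
Peg 2: [2]
Peg 3: [5, 3]

After move 2 (2->3):
Peg 0: [4]
Peg 1: [1]
Peg 2: []
Peg 3: [5, 3, 2]

After move 3 (3->2):
Peg 0: [4]
Peg 1: [1]
Peg 2: [2]
Peg 3: [5, 3]

After move 4 (3->0):
Peg 0: [4, 3]
Peg 1: [1]
Peg 2: [2]
Peg 3: [5]

After move 5 (1->0):
Peg 0: [4, 3, 1]
Peg 1: []
Peg 2: [2]
Peg 3: [5]

After move 6 (0->3):
Peg 0: [4, 3]
Peg 1: []
Peg 2: [2]
Peg 3: [5, 1]

After move 7 (3->0):
Peg 0: [4, 3, 1]
Peg 1: []
Peg 2: [2]
Peg 3: [5]

After move 8 (3->1):
Peg 0: [4, 3, 1]
Peg 1: [5]
Peg 2: [2]
Peg 3: []

Answer: Peg 0: [4, 3, 1]
Peg 1: [5]
Peg 2: [2]
Peg 3: []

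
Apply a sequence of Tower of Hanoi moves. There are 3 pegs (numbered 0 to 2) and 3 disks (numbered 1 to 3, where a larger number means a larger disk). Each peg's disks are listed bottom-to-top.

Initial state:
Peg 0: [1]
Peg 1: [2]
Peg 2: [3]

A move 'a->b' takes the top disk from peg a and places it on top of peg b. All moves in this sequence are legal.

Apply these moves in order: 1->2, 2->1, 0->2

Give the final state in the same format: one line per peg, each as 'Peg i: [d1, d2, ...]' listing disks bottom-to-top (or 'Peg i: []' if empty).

Answer: Peg 0: []
Peg 1: [2]
Peg 2: [3, 1]

Derivation:
After move 1 (1->2):
Peg 0: [1]
Peg 1: []
Peg 2: [3, 2]

After move 2 (2->1):
Peg 0: [1]
Peg 1: [2]
Peg 2: [3]

After move 3 (0->2):
Peg 0: []
Peg 1: [2]
Peg 2: [3, 1]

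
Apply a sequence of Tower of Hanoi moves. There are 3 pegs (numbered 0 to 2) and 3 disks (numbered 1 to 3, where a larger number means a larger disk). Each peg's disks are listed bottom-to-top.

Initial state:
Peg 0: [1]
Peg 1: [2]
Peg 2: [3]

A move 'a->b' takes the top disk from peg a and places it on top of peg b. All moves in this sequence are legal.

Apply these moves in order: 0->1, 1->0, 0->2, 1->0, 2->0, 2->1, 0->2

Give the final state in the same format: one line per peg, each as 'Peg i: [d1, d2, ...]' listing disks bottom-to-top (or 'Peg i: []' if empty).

Answer: Peg 0: [2]
Peg 1: [3]
Peg 2: [1]

Derivation:
After move 1 (0->1):
Peg 0: []
Peg 1: [2, 1]
Peg 2: [3]

After move 2 (1->0):
Peg 0: [1]
Peg 1: [2]
Peg 2: [3]

After move 3 (0->2):
Peg 0: []
Peg 1: [2]
Peg 2: [3, 1]

After move 4 (1->0):
Peg 0: [2]
Peg 1: []
Peg 2: [3, 1]

After move 5 (2->0):
Peg 0: [2, 1]
Peg 1: []
Peg 2: [3]

After move 6 (2->1):
Peg 0: [2, 1]
Peg 1: [3]
Peg 2: []

After move 7 (0->2):
Peg 0: [2]
Peg 1: [3]
Peg 2: [1]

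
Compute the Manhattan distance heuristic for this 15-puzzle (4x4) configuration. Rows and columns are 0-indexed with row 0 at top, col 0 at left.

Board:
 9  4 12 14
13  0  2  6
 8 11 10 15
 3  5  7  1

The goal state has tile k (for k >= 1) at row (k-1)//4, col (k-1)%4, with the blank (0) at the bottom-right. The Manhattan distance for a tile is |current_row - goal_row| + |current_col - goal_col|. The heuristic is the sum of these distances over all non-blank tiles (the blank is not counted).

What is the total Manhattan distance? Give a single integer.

Answer: 42

Derivation:
Tile 9: (0,0)->(2,0) = 2
Tile 4: (0,1)->(0,3) = 2
Tile 12: (0,2)->(2,3) = 3
Tile 14: (0,3)->(3,1) = 5
Tile 13: (1,0)->(3,0) = 2
Tile 2: (1,2)->(0,1) = 2
Tile 6: (1,3)->(1,1) = 2
Tile 8: (2,0)->(1,3) = 4
Tile 11: (2,1)->(2,2) = 1
Tile 10: (2,2)->(2,1) = 1
Tile 15: (2,3)->(3,2) = 2
Tile 3: (3,0)->(0,2) = 5
Tile 5: (3,1)->(1,0) = 3
Tile 7: (3,2)->(1,2) = 2
Tile 1: (3,3)->(0,0) = 6
Sum: 2 + 2 + 3 + 5 + 2 + 2 + 2 + 4 + 1 + 1 + 2 + 5 + 3 + 2 + 6 = 42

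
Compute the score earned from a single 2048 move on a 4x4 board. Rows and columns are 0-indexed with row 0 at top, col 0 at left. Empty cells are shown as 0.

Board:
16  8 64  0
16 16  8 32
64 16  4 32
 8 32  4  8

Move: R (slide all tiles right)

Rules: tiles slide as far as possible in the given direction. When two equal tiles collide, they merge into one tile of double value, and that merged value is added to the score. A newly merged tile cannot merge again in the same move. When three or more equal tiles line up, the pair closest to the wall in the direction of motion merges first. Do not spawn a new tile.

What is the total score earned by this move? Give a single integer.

Slide right:
row 0: [16, 8, 64, 0] -> [0, 16, 8, 64]  score +0 (running 0)
row 1: [16, 16, 8, 32] -> [0, 32, 8, 32]  score +32 (running 32)
row 2: [64, 16, 4, 32] -> [64, 16, 4, 32]  score +0 (running 32)
row 3: [8, 32, 4, 8] -> [8, 32, 4, 8]  score +0 (running 32)
Board after move:
 0 16  8 64
 0 32  8 32
64 16  4 32
 8 32  4  8

Answer: 32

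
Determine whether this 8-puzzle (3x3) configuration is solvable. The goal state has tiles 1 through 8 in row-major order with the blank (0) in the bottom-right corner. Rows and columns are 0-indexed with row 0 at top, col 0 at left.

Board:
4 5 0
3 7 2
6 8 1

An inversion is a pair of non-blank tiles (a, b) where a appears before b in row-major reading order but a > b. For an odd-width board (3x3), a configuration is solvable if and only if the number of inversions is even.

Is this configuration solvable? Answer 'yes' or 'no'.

Inversions (pairs i<j in row-major order where tile[i] > tile[j] > 0): 14
14 is even, so the puzzle is solvable.

Answer: yes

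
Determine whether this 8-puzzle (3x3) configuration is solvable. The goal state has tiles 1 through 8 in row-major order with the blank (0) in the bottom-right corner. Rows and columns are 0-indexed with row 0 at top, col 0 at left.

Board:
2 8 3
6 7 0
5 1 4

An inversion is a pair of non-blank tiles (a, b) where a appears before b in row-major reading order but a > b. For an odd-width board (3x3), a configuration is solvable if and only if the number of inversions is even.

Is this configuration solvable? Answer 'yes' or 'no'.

Answer: yes

Derivation:
Inversions (pairs i<j in row-major order where tile[i] > tile[j] > 0): 16
16 is even, so the puzzle is solvable.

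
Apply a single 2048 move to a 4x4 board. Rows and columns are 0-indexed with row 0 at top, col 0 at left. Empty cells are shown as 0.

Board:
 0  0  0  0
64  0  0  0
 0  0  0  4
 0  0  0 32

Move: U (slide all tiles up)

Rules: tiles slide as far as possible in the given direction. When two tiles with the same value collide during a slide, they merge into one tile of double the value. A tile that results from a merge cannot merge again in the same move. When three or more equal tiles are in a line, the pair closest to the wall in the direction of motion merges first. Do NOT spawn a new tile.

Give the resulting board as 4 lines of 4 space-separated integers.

Answer: 64  0  0  4
 0  0  0 32
 0  0  0  0
 0  0  0  0

Derivation:
Slide up:
col 0: [0, 64, 0, 0] -> [64, 0, 0, 0]
col 1: [0, 0, 0, 0] -> [0, 0, 0, 0]
col 2: [0, 0, 0, 0] -> [0, 0, 0, 0]
col 3: [0, 0, 4, 32] -> [4, 32, 0, 0]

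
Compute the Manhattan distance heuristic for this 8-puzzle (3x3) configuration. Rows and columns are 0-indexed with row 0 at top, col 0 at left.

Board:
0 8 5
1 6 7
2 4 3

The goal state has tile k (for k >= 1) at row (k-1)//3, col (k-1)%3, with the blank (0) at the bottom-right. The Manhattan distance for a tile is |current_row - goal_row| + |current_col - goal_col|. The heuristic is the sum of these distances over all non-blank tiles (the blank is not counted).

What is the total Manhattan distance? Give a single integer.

Answer: 16

Derivation:
Tile 8: (0,1)->(2,1) = 2
Tile 5: (0,2)->(1,1) = 2
Tile 1: (1,0)->(0,0) = 1
Tile 6: (1,1)->(1,2) = 1
Tile 7: (1,2)->(2,0) = 3
Tile 2: (2,0)->(0,1) = 3
Tile 4: (2,1)->(1,0) = 2
Tile 3: (2,2)->(0,2) = 2
Sum: 2 + 2 + 1 + 1 + 3 + 3 + 2 + 2 = 16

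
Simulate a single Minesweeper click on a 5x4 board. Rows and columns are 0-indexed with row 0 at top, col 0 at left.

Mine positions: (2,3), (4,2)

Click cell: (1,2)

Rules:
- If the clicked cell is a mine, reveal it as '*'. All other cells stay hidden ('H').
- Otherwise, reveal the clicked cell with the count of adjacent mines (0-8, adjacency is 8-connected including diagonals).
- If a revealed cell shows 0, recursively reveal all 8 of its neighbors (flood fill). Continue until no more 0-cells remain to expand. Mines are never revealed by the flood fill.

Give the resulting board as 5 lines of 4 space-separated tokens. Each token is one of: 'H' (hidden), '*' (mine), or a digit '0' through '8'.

H H H H
H H 1 H
H H H H
H H H H
H H H H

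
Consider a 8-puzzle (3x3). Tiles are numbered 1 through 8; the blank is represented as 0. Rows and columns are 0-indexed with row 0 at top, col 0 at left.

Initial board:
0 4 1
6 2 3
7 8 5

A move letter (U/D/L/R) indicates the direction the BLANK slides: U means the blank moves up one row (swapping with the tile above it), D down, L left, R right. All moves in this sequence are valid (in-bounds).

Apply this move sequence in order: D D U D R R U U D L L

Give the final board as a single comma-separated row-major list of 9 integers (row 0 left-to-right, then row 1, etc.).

After move 1 (D):
6 4 1
0 2 3
7 8 5

After move 2 (D):
6 4 1
7 2 3
0 8 5

After move 3 (U):
6 4 1
0 2 3
7 8 5

After move 4 (D):
6 4 1
7 2 3
0 8 5

After move 5 (R):
6 4 1
7 2 3
8 0 5

After move 6 (R):
6 4 1
7 2 3
8 5 0

After move 7 (U):
6 4 1
7 2 0
8 5 3

After move 8 (U):
6 4 0
7 2 1
8 5 3

After move 9 (D):
6 4 1
7 2 0
8 5 3

After move 10 (L):
6 4 1
7 0 2
8 5 3

After move 11 (L):
6 4 1
0 7 2
8 5 3

Answer: 6, 4, 1, 0, 7, 2, 8, 5, 3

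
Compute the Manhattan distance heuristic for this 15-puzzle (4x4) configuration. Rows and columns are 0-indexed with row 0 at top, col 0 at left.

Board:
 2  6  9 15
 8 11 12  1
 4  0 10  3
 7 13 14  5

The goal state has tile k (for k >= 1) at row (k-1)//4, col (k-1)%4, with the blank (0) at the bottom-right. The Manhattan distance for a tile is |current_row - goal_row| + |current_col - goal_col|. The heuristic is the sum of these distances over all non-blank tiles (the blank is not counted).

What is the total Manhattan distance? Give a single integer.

Answer: 41

Derivation:
Tile 2: at (0,0), goal (0,1), distance |0-0|+|0-1| = 1
Tile 6: at (0,1), goal (1,1), distance |0-1|+|1-1| = 1
Tile 9: at (0,2), goal (2,0), distance |0-2|+|2-0| = 4
Tile 15: at (0,3), goal (3,2), distance |0-3|+|3-2| = 4
Tile 8: at (1,0), goal (1,3), distance |1-1|+|0-3| = 3
Tile 11: at (1,1), goal (2,2), distance |1-2|+|1-2| = 2
Tile 12: at (1,2), goal (2,3), distance |1-2|+|2-3| = 2
Tile 1: at (1,3), goal (0,0), distance |1-0|+|3-0| = 4
Tile 4: at (2,0), goal (0,3), distance |2-0|+|0-3| = 5
Tile 10: at (2,2), goal (2,1), distance |2-2|+|2-1| = 1
Tile 3: at (2,3), goal (0,2), distance |2-0|+|3-2| = 3
Tile 7: at (3,0), goal (1,2), distance |3-1|+|0-2| = 4
Tile 13: at (3,1), goal (3,0), distance |3-3|+|1-0| = 1
Tile 14: at (3,2), goal (3,1), distance |3-3|+|2-1| = 1
Tile 5: at (3,3), goal (1,0), distance |3-1|+|3-0| = 5
Sum: 1 + 1 + 4 + 4 + 3 + 2 + 2 + 4 + 5 + 1 + 3 + 4 + 1 + 1 + 5 = 41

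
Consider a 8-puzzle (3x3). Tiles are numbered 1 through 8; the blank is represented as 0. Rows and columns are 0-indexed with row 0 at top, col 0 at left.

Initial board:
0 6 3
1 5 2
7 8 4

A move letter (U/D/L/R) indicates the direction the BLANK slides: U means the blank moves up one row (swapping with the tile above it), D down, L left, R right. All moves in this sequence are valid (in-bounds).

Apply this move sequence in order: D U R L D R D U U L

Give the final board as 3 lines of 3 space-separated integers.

After move 1 (D):
1 6 3
0 5 2
7 8 4

After move 2 (U):
0 6 3
1 5 2
7 8 4

After move 3 (R):
6 0 3
1 5 2
7 8 4

After move 4 (L):
0 6 3
1 5 2
7 8 4

After move 5 (D):
1 6 3
0 5 2
7 8 4

After move 6 (R):
1 6 3
5 0 2
7 8 4

After move 7 (D):
1 6 3
5 8 2
7 0 4

After move 8 (U):
1 6 3
5 0 2
7 8 4

After move 9 (U):
1 0 3
5 6 2
7 8 4

After move 10 (L):
0 1 3
5 6 2
7 8 4

Answer: 0 1 3
5 6 2
7 8 4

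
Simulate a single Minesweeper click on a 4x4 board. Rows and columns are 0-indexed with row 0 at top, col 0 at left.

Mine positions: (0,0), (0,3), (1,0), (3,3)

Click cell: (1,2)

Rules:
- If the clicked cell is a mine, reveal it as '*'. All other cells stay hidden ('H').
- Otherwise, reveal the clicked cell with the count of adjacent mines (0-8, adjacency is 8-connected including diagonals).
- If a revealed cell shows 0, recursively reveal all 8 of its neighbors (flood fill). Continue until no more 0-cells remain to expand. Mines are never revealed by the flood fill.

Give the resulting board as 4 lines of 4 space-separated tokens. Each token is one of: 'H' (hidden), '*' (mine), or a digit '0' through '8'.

H H H H
H H 1 H
H H H H
H H H H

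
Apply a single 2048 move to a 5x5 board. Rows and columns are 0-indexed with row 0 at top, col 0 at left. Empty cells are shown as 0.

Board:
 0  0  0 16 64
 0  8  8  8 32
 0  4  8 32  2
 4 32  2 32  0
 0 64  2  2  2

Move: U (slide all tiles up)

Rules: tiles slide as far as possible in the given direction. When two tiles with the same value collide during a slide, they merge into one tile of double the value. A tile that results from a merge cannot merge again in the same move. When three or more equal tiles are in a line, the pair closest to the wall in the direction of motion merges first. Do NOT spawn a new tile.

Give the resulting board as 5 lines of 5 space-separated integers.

Slide up:
col 0: [0, 0, 0, 4, 0] -> [4, 0, 0, 0, 0]
col 1: [0, 8, 4, 32, 64] -> [8, 4, 32, 64, 0]
col 2: [0, 8, 8, 2, 2] -> [16, 4, 0, 0, 0]
col 3: [16, 8, 32, 32, 2] -> [16, 8, 64, 2, 0]
col 4: [64, 32, 2, 0, 2] -> [64, 32, 4, 0, 0]

Answer:  4  8 16 16 64
 0  4  4  8 32
 0 32  0 64  4
 0 64  0  2  0
 0  0  0  0  0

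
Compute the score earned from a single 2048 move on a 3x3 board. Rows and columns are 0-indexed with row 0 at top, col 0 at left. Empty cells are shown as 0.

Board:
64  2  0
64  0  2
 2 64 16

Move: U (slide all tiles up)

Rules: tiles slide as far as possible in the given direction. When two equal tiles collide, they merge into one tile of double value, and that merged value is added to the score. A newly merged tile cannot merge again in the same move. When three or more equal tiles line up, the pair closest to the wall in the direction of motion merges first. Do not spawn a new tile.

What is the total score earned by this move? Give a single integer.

Slide up:
col 0: [64, 64, 2] -> [128, 2, 0]  score +128 (running 128)
col 1: [2, 0, 64] -> [2, 64, 0]  score +0 (running 128)
col 2: [0, 2, 16] -> [2, 16, 0]  score +0 (running 128)
Board after move:
128   2   2
  2  64  16
  0   0   0

Answer: 128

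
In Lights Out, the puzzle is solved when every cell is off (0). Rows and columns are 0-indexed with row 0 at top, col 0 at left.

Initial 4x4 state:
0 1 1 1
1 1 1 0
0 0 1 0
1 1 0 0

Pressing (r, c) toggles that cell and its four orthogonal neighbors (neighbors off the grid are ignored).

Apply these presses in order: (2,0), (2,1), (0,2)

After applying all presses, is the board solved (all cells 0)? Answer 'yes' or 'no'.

Answer: yes

Derivation:
After press 1 at (2,0):
0 1 1 1
0 1 1 0
1 1 1 0
0 1 0 0

After press 2 at (2,1):
0 1 1 1
0 0 1 0
0 0 0 0
0 0 0 0

After press 3 at (0,2):
0 0 0 0
0 0 0 0
0 0 0 0
0 0 0 0

Lights still on: 0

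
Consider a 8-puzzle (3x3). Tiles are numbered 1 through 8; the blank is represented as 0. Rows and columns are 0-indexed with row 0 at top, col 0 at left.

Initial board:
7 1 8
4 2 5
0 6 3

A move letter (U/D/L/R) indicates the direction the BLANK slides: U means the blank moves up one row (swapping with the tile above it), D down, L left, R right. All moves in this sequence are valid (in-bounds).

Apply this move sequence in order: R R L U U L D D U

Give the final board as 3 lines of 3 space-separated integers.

After move 1 (R):
7 1 8
4 2 5
6 0 3

After move 2 (R):
7 1 8
4 2 5
6 3 0

After move 3 (L):
7 1 8
4 2 5
6 0 3

After move 4 (U):
7 1 8
4 0 5
6 2 3

After move 5 (U):
7 0 8
4 1 5
6 2 3

After move 6 (L):
0 7 8
4 1 5
6 2 3

After move 7 (D):
4 7 8
0 1 5
6 2 3

After move 8 (D):
4 7 8
6 1 5
0 2 3

After move 9 (U):
4 7 8
0 1 5
6 2 3

Answer: 4 7 8
0 1 5
6 2 3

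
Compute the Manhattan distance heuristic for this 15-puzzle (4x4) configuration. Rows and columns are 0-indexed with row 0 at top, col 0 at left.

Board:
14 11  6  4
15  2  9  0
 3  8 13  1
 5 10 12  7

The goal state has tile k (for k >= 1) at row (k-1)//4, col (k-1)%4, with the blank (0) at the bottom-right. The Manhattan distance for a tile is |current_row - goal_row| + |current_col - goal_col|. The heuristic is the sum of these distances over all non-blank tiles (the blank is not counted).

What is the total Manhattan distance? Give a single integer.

Tile 14: (0,0)->(3,1) = 4
Tile 11: (0,1)->(2,2) = 3
Tile 6: (0,2)->(1,1) = 2
Tile 4: (0,3)->(0,3) = 0
Tile 15: (1,0)->(3,2) = 4
Tile 2: (1,1)->(0,1) = 1
Tile 9: (1,2)->(2,0) = 3
Tile 3: (2,0)->(0,2) = 4
Tile 8: (2,1)->(1,3) = 3
Tile 13: (2,2)->(3,0) = 3
Tile 1: (2,3)->(0,0) = 5
Tile 5: (3,0)->(1,0) = 2
Tile 10: (3,1)->(2,1) = 1
Tile 12: (3,2)->(2,3) = 2
Tile 7: (3,3)->(1,2) = 3
Sum: 4 + 3 + 2 + 0 + 4 + 1 + 3 + 4 + 3 + 3 + 5 + 2 + 1 + 2 + 3 = 40

Answer: 40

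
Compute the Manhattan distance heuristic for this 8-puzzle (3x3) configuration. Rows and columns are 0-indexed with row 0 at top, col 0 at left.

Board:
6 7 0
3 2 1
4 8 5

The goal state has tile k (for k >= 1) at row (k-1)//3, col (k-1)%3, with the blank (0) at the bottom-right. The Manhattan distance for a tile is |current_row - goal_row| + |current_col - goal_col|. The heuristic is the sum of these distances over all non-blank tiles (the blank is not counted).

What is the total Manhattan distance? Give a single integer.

Tile 6: at (0,0), goal (1,2), distance |0-1|+|0-2| = 3
Tile 7: at (0,1), goal (2,0), distance |0-2|+|1-0| = 3
Tile 3: at (1,0), goal (0,2), distance |1-0|+|0-2| = 3
Tile 2: at (1,1), goal (0,1), distance |1-0|+|1-1| = 1
Tile 1: at (1,2), goal (0,0), distance |1-0|+|2-0| = 3
Tile 4: at (2,0), goal (1,0), distance |2-1|+|0-0| = 1
Tile 8: at (2,1), goal (2,1), distance |2-2|+|1-1| = 0
Tile 5: at (2,2), goal (1,1), distance |2-1|+|2-1| = 2
Sum: 3 + 3 + 3 + 1 + 3 + 1 + 0 + 2 = 16

Answer: 16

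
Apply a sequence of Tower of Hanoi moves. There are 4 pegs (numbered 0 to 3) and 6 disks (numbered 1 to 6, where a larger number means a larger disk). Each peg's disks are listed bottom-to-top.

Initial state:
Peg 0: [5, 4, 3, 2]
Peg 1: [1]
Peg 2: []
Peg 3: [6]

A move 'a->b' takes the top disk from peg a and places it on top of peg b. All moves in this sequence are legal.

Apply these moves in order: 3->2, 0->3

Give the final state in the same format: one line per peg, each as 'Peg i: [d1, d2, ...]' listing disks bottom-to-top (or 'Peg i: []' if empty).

Answer: Peg 0: [5, 4, 3]
Peg 1: [1]
Peg 2: [6]
Peg 3: [2]

Derivation:
After move 1 (3->2):
Peg 0: [5, 4, 3, 2]
Peg 1: [1]
Peg 2: [6]
Peg 3: []

After move 2 (0->3):
Peg 0: [5, 4, 3]
Peg 1: [1]
Peg 2: [6]
Peg 3: [2]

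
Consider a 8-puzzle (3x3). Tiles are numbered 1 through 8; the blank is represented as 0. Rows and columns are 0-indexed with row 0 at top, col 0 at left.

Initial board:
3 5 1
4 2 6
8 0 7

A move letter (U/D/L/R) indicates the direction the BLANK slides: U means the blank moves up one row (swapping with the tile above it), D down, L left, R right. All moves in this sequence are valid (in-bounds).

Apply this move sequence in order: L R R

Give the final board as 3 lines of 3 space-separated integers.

Answer: 3 5 1
4 2 6
8 7 0

Derivation:
After move 1 (L):
3 5 1
4 2 6
0 8 7

After move 2 (R):
3 5 1
4 2 6
8 0 7

After move 3 (R):
3 5 1
4 2 6
8 7 0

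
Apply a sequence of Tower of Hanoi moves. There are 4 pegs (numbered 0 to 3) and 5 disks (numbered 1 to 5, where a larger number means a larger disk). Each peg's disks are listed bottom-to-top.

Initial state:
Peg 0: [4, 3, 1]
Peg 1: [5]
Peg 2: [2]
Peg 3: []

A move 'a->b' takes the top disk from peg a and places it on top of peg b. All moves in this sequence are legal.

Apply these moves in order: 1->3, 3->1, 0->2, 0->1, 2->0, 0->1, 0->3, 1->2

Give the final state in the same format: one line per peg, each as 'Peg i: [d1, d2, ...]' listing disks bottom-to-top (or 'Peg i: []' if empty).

Answer: Peg 0: []
Peg 1: [5, 3]
Peg 2: [2, 1]
Peg 3: [4]

Derivation:
After move 1 (1->3):
Peg 0: [4, 3, 1]
Peg 1: []
Peg 2: [2]
Peg 3: [5]

After move 2 (3->1):
Peg 0: [4, 3, 1]
Peg 1: [5]
Peg 2: [2]
Peg 3: []

After move 3 (0->2):
Peg 0: [4, 3]
Peg 1: [5]
Peg 2: [2, 1]
Peg 3: []

After move 4 (0->1):
Peg 0: [4]
Peg 1: [5, 3]
Peg 2: [2, 1]
Peg 3: []

After move 5 (2->0):
Peg 0: [4, 1]
Peg 1: [5, 3]
Peg 2: [2]
Peg 3: []

After move 6 (0->1):
Peg 0: [4]
Peg 1: [5, 3, 1]
Peg 2: [2]
Peg 3: []

After move 7 (0->3):
Peg 0: []
Peg 1: [5, 3, 1]
Peg 2: [2]
Peg 3: [4]

After move 8 (1->2):
Peg 0: []
Peg 1: [5, 3]
Peg 2: [2, 1]
Peg 3: [4]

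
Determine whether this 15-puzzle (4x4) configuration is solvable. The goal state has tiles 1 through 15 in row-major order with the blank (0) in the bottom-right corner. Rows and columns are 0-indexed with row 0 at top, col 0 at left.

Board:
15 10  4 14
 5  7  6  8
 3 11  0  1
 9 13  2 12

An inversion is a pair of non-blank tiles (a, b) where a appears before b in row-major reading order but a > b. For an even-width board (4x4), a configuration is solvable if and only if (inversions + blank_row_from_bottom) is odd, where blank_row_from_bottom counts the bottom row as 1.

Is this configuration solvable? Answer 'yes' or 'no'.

Answer: no

Derivation:
Inversions: 58
Blank is in row 2 (0-indexed from top), which is row 2 counting from the bottom (bottom = 1).
58 + 2 = 60, which is even, so the puzzle is not solvable.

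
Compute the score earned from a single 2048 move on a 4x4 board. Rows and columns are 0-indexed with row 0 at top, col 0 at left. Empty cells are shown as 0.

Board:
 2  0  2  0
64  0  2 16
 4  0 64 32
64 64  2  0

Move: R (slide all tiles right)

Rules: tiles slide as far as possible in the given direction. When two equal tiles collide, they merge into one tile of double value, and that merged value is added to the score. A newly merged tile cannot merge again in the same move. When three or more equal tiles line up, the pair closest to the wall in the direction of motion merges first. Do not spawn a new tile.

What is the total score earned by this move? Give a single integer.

Slide right:
row 0: [2, 0, 2, 0] -> [0, 0, 0, 4]  score +4 (running 4)
row 1: [64, 0, 2, 16] -> [0, 64, 2, 16]  score +0 (running 4)
row 2: [4, 0, 64, 32] -> [0, 4, 64, 32]  score +0 (running 4)
row 3: [64, 64, 2, 0] -> [0, 0, 128, 2]  score +128 (running 132)
Board after move:
  0   0   0   4
  0  64   2  16
  0   4  64  32
  0   0 128   2

Answer: 132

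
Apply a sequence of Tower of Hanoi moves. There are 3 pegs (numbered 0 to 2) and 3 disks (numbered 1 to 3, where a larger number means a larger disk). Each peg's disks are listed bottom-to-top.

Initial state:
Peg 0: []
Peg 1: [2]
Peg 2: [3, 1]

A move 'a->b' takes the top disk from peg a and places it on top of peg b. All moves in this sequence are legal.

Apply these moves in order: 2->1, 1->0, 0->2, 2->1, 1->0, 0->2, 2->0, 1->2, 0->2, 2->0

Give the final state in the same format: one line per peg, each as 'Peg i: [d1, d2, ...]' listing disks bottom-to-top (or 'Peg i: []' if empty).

Answer: Peg 0: [1]
Peg 1: []
Peg 2: [3, 2]

Derivation:
After move 1 (2->1):
Peg 0: []
Peg 1: [2, 1]
Peg 2: [3]

After move 2 (1->0):
Peg 0: [1]
Peg 1: [2]
Peg 2: [3]

After move 3 (0->2):
Peg 0: []
Peg 1: [2]
Peg 2: [3, 1]

After move 4 (2->1):
Peg 0: []
Peg 1: [2, 1]
Peg 2: [3]

After move 5 (1->0):
Peg 0: [1]
Peg 1: [2]
Peg 2: [3]

After move 6 (0->2):
Peg 0: []
Peg 1: [2]
Peg 2: [3, 1]

After move 7 (2->0):
Peg 0: [1]
Peg 1: [2]
Peg 2: [3]

After move 8 (1->2):
Peg 0: [1]
Peg 1: []
Peg 2: [3, 2]

After move 9 (0->2):
Peg 0: []
Peg 1: []
Peg 2: [3, 2, 1]

After move 10 (2->0):
Peg 0: [1]
Peg 1: []
Peg 2: [3, 2]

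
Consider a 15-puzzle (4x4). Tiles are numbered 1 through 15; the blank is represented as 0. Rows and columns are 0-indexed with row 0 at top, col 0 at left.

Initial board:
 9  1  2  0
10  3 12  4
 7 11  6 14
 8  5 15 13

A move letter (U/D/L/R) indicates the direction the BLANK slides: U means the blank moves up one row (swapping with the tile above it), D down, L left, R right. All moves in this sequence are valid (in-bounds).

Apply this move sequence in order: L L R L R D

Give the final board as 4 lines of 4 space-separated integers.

Answer:  9  1 12  2
10  3  0  4
 7 11  6 14
 8  5 15 13

Derivation:
After move 1 (L):
 9  1  0  2
10  3 12  4
 7 11  6 14
 8  5 15 13

After move 2 (L):
 9  0  1  2
10  3 12  4
 7 11  6 14
 8  5 15 13

After move 3 (R):
 9  1  0  2
10  3 12  4
 7 11  6 14
 8  5 15 13

After move 4 (L):
 9  0  1  2
10  3 12  4
 7 11  6 14
 8  5 15 13

After move 5 (R):
 9  1  0  2
10  3 12  4
 7 11  6 14
 8  5 15 13

After move 6 (D):
 9  1 12  2
10  3  0  4
 7 11  6 14
 8  5 15 13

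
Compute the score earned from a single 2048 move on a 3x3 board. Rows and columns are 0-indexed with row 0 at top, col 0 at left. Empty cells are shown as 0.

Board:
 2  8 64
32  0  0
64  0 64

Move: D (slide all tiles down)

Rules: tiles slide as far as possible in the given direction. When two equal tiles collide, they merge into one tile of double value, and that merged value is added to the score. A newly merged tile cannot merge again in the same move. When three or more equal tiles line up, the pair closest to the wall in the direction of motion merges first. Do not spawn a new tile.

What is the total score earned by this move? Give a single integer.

Slide down:
col 0: [2, 32, 64] -> [2, 32, 64]  score +0 (running 0)
col 1: [8, 0, 0] -> [0, 0, 8]  score +0 (running 0)
col 2: [64, 0, 64] -> [0, 0, 128]  score +128 (running 128)
Board after move:
  2   0   0
 32   0   0
 64   8 128

Answer: 128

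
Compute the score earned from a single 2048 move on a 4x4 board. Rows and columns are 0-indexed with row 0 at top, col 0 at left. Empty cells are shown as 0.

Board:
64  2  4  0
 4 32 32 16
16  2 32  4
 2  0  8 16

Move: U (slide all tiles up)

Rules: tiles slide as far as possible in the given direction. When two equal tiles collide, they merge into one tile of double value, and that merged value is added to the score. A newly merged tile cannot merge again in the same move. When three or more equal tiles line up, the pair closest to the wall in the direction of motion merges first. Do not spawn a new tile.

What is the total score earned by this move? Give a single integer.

Answer: 64

Derivation:
Slide up:
col 0: [64, 4, 16, 2] -> [64, 4, 16, 2]  score +0 (running 0)
col 1: [2, 32, 2, 0] -> [2, 32, 2, 0]  score +0 (running 0)
col 2: [4, 32, 32, 8] -> [4, 64, 8, 0]  score +64 (running 64)
col 3: [0, 16, 4, 16] -> [16, 4, 16, 0]  score +0 (running 64)
Board after move:
64  2  4 16
 4 32 64  4
16  2  8 16
 2  0  0  0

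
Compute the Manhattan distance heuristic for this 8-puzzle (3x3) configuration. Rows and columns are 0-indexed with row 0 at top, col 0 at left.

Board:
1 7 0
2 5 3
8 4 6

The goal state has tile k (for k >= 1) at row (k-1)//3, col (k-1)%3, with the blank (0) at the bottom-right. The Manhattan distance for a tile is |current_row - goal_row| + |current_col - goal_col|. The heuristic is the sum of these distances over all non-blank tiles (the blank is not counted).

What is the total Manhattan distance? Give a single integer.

Answer: 10

Derivation:
Tile 1: at (0,0), goal (0,0), distance |0-0|+|0-0| = 0
Tile 7: at (0,1), goal (2,0), distance |0-2|+|1-0| = 3
Tile 2: at (1,0), goal (0,1), distance |1-0|+|0-1| = 2
Tile 5: at (1,1), goal (1,1), distance |1-1|+|1-1| = 0
Tile 3: at (1,2), goal (0,2), distance |1-0|+|2-2| = 1
Tile 8: at (2,0), goal (2,1), distance |2-2|+|0-1| = 1
Tile 4: at (2,1), goal (1,0), distance |2-1|+|1-0| = 2
Tile 6: at (2,2), goal (1,2), distance |2-1|+|2-2| = 1
Sum: 0 + 3 + 2 + 0 + 1 + 1 + 2 + 1 = 10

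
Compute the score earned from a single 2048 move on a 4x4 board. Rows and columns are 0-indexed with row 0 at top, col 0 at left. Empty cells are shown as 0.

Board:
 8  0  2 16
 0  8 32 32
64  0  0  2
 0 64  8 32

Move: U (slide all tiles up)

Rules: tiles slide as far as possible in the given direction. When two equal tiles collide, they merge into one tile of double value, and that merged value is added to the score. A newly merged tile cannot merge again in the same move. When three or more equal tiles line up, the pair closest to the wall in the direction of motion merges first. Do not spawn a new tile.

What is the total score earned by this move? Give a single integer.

Slide up:
col 0: [8, 0, 64, 0] -> [8, 64, 0, 0]  score +0 (running 0)
col 1: [0, 8, 0, 64] -> [8, 64, 0, 0]  score +0 (running 0)
col 2: [2, 32, 0, 8] -> [2, 32, 8, 0]  score +0 (running 0)
col 3: [16, 32, 2, 32] -> [16, 32, 2, 32]  score +0 (running 0)
Board after move:
 8  8  2 16
64 64 32 32
 0  0  8  2
 0  0  0 32

Answer: 0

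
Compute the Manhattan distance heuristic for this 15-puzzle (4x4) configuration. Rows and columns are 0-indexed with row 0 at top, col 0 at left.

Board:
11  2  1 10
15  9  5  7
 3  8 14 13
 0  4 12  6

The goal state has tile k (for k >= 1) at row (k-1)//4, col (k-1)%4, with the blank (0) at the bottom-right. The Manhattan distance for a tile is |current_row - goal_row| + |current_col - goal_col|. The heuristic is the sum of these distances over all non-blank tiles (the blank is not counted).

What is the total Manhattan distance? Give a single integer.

Tile 11: at (0,0), goal (2,2), distance |0-2|+|0-2| = 4
Tile 2: at (0,1), goal (0,1), distance |0-0|+|1-1| = 0
Tile 1: at (0,2), goal (0,0), distance |0-0|+|2-0| = 2
Tile 10: at (0,3), goal (2,1), distance |0-2|+|3-1| = 4
Tile 15: at (1,0), goal (3,2), distance |1-3|+|0-2| = 4
Tile 9: at (1,1), goal (2,0), distance |1-2|+|1-0| = 2
Tile 5: at (1,2), goal (1,0), distance |1-1|+|2-0| = 2
Tile 7: at (1,3), goal (1,2), distance |1-1|+|3-2| = 1
Tile 3: at (2,0), goal (0,2), distance |2-0|+|0-2| = 4
Tile 8: at (2,1), goal (1,3), distance |2-1|+|1-3| = 3
Tile 14: at (2,2), goal (3,1), distance |2-3|+|2-1| = 2
Tile 13: at (2,3), goal (3,0), distance |2-3|+|3-0| = 4
Tile 4: at (3,1), goal (0,3), distance |3-0|+|1-3| = 5
Tile 12: at (3,2), goal (2,3), distance |3-2|+|2-3| = 2
Tile 6: at (3,3), goal (1,1), distance |3-1|+|3-1| = 4
Sum: 4 + 0 + 2 + 4 + 4 + 2 + 2 + 1 + 4 + 3 + 2 + 4 + 5 + 2 + 4 = 43

Answer: 43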